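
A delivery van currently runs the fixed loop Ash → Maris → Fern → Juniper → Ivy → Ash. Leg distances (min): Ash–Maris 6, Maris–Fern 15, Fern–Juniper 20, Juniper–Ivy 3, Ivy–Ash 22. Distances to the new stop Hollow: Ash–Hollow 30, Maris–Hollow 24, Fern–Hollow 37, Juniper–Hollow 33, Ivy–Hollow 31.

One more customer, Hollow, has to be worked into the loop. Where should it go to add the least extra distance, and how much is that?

Minimum extra distance: 39 min, inserting Hollow between Ivy and Ash.

Insertion cost between consecutive stops i–j is d(i,Hollow) + d(Hollow,j) − d(i,j):
  between Ash and Maris: 30 + 24 − 6 = 48
  between Maris and Fern: 24 + 37 − 15 = 46
  between Fern and Juniper: 37 + 33 − 20 = 50
  between Juniper and Ivy: 33 + 31 − 3 = 61
  between Ivy and Ash: 31 + 30 − 22 = 39
Cheapest insertion is between Ivy and Ash, adding 39.
New total = 66 + 39 = 105.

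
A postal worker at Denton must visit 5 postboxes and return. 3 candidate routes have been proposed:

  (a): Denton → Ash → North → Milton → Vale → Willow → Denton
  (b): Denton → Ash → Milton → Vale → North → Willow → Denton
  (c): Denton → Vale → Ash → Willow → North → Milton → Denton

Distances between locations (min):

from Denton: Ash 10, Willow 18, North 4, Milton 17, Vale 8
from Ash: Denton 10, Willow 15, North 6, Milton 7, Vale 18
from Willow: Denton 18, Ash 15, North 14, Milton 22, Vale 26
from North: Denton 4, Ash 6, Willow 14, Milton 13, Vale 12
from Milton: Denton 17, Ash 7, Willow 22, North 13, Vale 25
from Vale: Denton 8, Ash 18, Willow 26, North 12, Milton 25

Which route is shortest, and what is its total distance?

85 min — (c) is the shortest.

(a): 10 + 6 + 13 + 25 + 26 + 18 = 98
(b): 10 + 7 + 25 + 12 + 14 + 18 = 86
(c): 8 + 18 + 15 + 14 + 13 + 17 = 85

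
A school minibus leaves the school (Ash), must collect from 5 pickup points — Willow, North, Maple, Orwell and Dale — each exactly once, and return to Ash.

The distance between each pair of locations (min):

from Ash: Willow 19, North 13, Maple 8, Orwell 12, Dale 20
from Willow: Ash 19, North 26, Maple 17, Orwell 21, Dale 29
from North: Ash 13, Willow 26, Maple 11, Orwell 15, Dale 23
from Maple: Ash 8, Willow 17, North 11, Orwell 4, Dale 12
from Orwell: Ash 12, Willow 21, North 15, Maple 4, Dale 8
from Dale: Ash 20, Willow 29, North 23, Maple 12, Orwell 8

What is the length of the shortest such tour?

Ash→Willow→North→Maple→Orwell→Dale→Ash: 19+26+11+4+8+20 = 88
Ash→Willow→North→Maple→Dale→Orwell→Ash: 19+26+11+12+8+12 = 88
Ash→Willow→North→Orwell→Maple→Dale→Ash: 19+26+15+4+12+20 = 96
Ash→Willow→North→Orwell→Dale→Maple→Ash: 19+26+15+8+12+8 = 88
Ash→Willow→North→Dale→Maple→Orwell→Ash: 19+26+23+12+4+12 = 96
Ash→Willow→North→Dale→Orwell→Maple→Ash: 19+26+23+8+4+8 = 88
Ash→Willow→Maple→North→Orwell→Dale→Ash: 19+17+11+15+8+20 = 90
Ash→Willow→Maple→North→Dale→Orwell→Ash: 19+17+11+23+8+12 = 90
Ash→Willow→Maple→Orwell→North→Dale→Ash: 19+17+4+15+23+20 = 98
Ash→Willow→Maple→Orwell→Dale→North→Ash: 19+17+4+8+23+13 = 84
Ash→Willow→Maple→Dale→North→Orwell→Ash: 19+17+12+23+15+12 = 98
Ash→Willow→Maple→Dale→Orwell→North→Ash: 19+17+12+8+15+13 = 84
Ash→Willow→Orwell→North→Maple→Dale→Ash: 19+21+15+11+12+20 = 98
Ash→Willow→Orwell→North→Dale→Maple→Ash: 19+21+15+23+12+8 = 98
… (46 more)
The minimum is 84.
One optimal route: Ash → Willow → Maple → Orwell → Dale → North → Ash (or its reverse).

Shortest round trip = 84 min.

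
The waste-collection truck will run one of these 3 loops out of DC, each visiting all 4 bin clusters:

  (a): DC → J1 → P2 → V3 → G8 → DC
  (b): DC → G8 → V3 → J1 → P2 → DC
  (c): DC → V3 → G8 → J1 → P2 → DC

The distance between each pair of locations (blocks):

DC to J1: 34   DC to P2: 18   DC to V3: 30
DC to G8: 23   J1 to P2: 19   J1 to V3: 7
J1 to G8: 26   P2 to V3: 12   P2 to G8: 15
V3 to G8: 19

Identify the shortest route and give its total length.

(a): 34 + 19 + 12 + 19 + 23 = 107
(b): 23 + 19 + 7 + 19 + 18 = 86
(c): 30 + 19 + 26 + 19 + 18 = 112

86 blocks — (b) is the shortest.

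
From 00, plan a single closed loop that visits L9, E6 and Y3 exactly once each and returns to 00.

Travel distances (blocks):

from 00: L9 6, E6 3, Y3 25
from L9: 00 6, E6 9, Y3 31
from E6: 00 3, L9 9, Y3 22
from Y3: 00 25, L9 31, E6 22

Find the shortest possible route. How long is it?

Minimum total distance: 62 blocks.

00 → L9 → E6 → Y3 → 00: 6+9+22+25 = 62
00 → L9 → Y3 → E6 → 00: 6+31+22+3 = 62
00 → E6 → L9 → Y3 → 00: 3+9+31+25 = 68
The minimum is 62.
One optimal route: 00 → L9 → E6 → Y3 → 00 (or its reverse).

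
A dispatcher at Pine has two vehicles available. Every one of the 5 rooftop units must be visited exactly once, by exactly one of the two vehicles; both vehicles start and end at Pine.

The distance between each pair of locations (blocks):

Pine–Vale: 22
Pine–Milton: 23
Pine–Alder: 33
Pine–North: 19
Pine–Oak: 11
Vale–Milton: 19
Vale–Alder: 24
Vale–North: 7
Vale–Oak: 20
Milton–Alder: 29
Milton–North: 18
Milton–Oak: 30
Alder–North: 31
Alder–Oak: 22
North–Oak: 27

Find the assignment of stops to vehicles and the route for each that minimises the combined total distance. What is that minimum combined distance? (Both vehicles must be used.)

There are 2^4 − 1 = 15 ways to divide the 5 stops into two non-empty groups. For each, the best each vehicle can do is its own shortest tour through its group:
  {Vale} + {Milton, Alder, North, Oak}: 44 + 99 = 143
  {Milton} + {Vale, Alder, North, Oak}: 46 + 83 = 129
  {Vale, Milton} + {Alder, North, Oak}: 64 + 83 = 147
  {Alder} + {Vale, Milton, North, Oak}: 66 + 79 = 145
  {Vale, Alder} + {Milton, North, Oak}: 79 + 78 = 157
  {Milton, Alder} + {Vale, North, Oak}: 85 + 57 = 142
  … (15 splits in total)
  {Vale, Milton, Alder, North} + {Oak}: 102 + 22 = 124  ← best
Best: vehicle 1 Pine → Milton → Alder → Vale → North → Pine = 102; vehicle 2 Pine → Oak → Pine = 22; combined 124.

Minimum combined distance: 124 blocks.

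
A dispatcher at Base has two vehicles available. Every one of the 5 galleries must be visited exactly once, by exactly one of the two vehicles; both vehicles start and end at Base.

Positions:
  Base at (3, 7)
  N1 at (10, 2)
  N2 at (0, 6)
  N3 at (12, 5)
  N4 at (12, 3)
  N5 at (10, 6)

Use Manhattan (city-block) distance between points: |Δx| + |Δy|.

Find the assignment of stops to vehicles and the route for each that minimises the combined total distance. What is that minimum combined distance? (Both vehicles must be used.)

36 — the smallest possible combined total.

Check every non-empty split of the stops between the two vehicles; for each half take its own optimal tour:
  {N1} + {N2, N3, N4, N5}: 24 + 32 = 56
  {N2} + {N1, N3, N4, N5}: 8 + 28 = 36
  {N1, N2} + {N3, N4, N5}: 30 + 26 = 56
  {N3} + {N1, N2, N4, N5}: 22 + 34 = 56
  {N1, N3} + {N2, N4, N5}: 28 + 32 = 60
  {N2, N3} + {N1, N4, N5}: 28 + 28 = 56
  … (15 splits in total)
Best: vehicle 1 Base → N2 → Base = 8; vehicle 2 Base → N1 → N4 → N3 → N5 → Base = 28; combined 36.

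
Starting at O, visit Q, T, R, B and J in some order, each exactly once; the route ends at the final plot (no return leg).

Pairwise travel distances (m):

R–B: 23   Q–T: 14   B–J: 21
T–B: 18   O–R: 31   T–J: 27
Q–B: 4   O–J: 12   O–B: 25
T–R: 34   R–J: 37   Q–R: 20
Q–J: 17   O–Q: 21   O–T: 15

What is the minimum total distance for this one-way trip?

Shortest open route: 80 m.

There are 5! = 120 possible orderings.
O - Q - T - R - B - J: 21+14+34+23+21 = 113
O - Q - T - R - J - B: 21+14+34+37+21 = 127
O - Q - T - B - R - J: 21+14+18+23+37 = 113
O - Q - T - B - J - R: 21+14+18+21+37 = 111
O - Q - T - J - R - B: 21+14+27+37+23 = 122
O - Q - T - J - B - R: 21+14+27+21+23 = 106
O - Q - R - T - B - J: 21+20+34+18+21 = 114
O - Q - R - T - J - B: 21+20+34+27+21 = 123
O - Q - R - B - T - J: 21+20+23+18+27 = 109
O - Q - R - B - J - T: 21+20+23+21+27 = 112
O - Q - R - J - T - B: 21+20+37+27+18 = 123
O - Q - R - J - B - T: 21+20+37+21+18 = 117
O - Q - B - T - R - J: 21+4+18+34+37 = 114
O - Q - B - T - J - R: 21+4+18+27+37 = 107
… (106 more)
O - J - T - Q - B - R: 12+27+14+4+23 = 80  ← best
The minimum is 80.
One shortest path: O → J → T → Q → B → R.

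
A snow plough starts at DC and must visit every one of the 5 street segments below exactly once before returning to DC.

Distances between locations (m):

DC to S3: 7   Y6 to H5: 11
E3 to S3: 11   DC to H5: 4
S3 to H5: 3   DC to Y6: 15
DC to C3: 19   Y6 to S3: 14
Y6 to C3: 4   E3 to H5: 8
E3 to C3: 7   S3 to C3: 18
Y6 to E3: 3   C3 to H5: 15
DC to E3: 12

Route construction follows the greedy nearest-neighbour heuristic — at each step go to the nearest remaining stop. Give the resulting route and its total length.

From DC: distances to unvisited — H5=4, S3=7, E3=12, Y6=15, C3=19. Nearest is H5 (4).
From H5: distances to unvisited — S3=3, E3=8, Y6=11, C3=15. Nearest is S3 (3).
From S3: distances to unvisited — E3=11, Y6=14, C3=18. Nearest is E3 (11).
From E3: distances to unvisited — Y6=3, C3=7. Nearest is Y6 (3).
From Y6: distances to unvisited — C3=4. Nearest is C3 (4).
Return C3→DC: 19.
Total = 4 + 3 + 11 + 3 + 4 + 19 = 44.

44 m along DC → H5 → S3 → E3 → Y6 → C3 → DC.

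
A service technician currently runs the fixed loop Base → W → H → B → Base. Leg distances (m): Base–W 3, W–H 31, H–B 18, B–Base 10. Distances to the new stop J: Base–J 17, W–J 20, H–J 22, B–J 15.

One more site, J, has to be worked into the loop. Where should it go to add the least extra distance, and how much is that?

Insertion cost between consecutive stops i–j is d(i,J) + d(J,j) − d(i,j):
  between Base and W: 17 + 20 − 3 = 34
  between W and H: 20 + 22 − 31 = 11
  between H and B: 22 + 15 − 18 = 19
  between B and Base: 15 + 17 − 10 = 22
Cheapest insertion is between W and H, adding 11.
New total = 62 + 11 = 73.

Adding 11 m by placing J on the W–H leg.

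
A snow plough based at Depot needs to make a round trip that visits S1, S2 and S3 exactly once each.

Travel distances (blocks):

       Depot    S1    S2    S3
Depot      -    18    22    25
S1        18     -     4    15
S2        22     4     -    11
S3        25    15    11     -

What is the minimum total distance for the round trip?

Minimum total distance: 58 blocks.

There are 3 distinct closed tours to check (reversals are equivalent).
Depot - S1 - S2 - S3 - Depot: 18+4+11+25 = 58
Depot - S1 - S3 - S2 - Depot: 18+15+11+22 = 66
Depot - S2 - S1 - S3 - Depot: 22+4+15+25 = 66
The minimum is 58.
One optimal route: Depot → S1 → S2 → S3 → Depot (or its reverse).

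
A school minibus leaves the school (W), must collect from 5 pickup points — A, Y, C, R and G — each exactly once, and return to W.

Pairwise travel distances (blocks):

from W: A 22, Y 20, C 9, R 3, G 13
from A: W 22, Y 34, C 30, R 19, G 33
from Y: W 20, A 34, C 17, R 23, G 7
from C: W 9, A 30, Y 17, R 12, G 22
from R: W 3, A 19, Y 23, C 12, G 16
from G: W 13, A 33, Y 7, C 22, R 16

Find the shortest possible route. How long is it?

Shortest round trip = 88 blocks.

There are 60 distinct closed tours to check (reversals are equivalent).
W - A - Y - C - R - G - W: 22+34+17+12+16+13 = 114
W - A - Y - C - G - R - W: 22+34+17+22+16+3 = 114
W - A - Y - R - C - G - W: 22+34+23+12+22+13 = 126
W - A - Y - R - G - C - W: 22+34+23+16+22+9 = 126
W - A - Y - G - C - R - W: 22+34+7+22+12+3 = 100
W - A - Y - G - R - C - W: 22+34+7+16+12+9 = 100
W - A - C - Y - R - G - W: 22+30+17+23+16+13 = 121
W - A - C - Y - G - R - W: 22+30+17+7+16+3 = 95
W - A - C - R - Y - G - W: 22+30+12+23+7+13 = 107
W - A - C - R - G - Y - W: 22+30+12+16+7+20 = 107
W - A - C - G - Y - R - W: 22+30+22+7+23+3 = 107
W - A - C - G - R - Y - W: 22+30+22+16+23+20 = 133
W - A - R - Y - C - G - W: 22+19+23+17+22+13 = 116
W - A - R - Y - G - C - W: 22+19+23+7+22+9 = 102
… (46 more)
W - C - Y - G - A - R - W: 9+17+7+33+19+3 = 88  ← best
The minimum is 88.
One optimal route: W → C → Y → G → A → R → W (or its reverse).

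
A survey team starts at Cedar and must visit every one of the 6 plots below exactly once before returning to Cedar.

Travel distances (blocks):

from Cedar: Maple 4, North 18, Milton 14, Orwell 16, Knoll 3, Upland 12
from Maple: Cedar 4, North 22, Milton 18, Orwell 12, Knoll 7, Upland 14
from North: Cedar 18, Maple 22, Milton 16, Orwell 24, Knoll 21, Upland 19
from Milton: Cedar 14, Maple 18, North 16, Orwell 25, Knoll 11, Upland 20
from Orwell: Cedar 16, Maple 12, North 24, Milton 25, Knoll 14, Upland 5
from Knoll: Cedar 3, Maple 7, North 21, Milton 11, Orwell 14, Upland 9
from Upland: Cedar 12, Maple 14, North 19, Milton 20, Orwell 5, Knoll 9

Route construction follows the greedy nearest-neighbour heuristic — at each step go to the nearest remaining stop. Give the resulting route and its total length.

Nearest-neighbour total = 76 blocks; route Cedar → Knoll → Maple → Orwell → Upland → North → Milton → Cedar.

From Cedar: distances to unvisited — Knoll=3, Maple=4, Upland=12, Milton=14, Orwell=16, North=18. Nearest is Knoll (3).
From Knoll: distances to unvisited — Maple=7, Upland=9, Milton=11, Orwell=14, North=21. Nearest is Maple (7).
From Maple: distances to unvisited — Orwell=12, Upland=14, Milton=18, North=22. Nearest is Orwell (12).
From Orwell: distances to unvisited — Upland=5, North=24, Milton=25. Nearest is Upland (5).
From Upland: distances to unvisited — North=19, Milton=20. Nearest is North (19).
From North: distances to unvisited — Milton=16. Nearest is Milton (16).
Return Milton→Cedar: 14.
Total = 3 + 7 + 12 + 5 + 19 + 16 + 14 = 76.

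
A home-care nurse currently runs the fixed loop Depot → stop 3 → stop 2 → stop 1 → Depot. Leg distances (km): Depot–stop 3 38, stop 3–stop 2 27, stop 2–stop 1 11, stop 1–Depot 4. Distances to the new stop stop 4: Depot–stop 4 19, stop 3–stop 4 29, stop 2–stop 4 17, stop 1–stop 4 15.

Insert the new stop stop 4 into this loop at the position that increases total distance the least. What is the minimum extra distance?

Insertion cost between consecutive stops i–j is d(i,stop 4) + d(stop 4,j) − d(i,j):
  between Depot and stop 3: 19 + 29 − 38 = 10
  between stop 3 and stop 2: 29 + 17 − 27 = 19
  between stop 2 and stop 1: 17 + 15 − 11 = 21
  between stop 1 and Depot: 15 + 19 − 4 = 30
Cheapest insertion is between Depot and stop 3, adding 10.
New total = 80 + 10 = 90.

+10 km — insert stop 4 between Depot and stop 3.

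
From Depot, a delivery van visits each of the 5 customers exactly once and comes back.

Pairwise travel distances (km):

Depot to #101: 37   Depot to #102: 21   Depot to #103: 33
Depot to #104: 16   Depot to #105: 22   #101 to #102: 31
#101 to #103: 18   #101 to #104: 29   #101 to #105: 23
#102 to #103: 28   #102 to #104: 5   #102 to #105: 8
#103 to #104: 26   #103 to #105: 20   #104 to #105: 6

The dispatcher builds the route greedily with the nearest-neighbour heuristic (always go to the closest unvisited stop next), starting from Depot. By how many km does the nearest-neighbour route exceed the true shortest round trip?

Excess over optimum: 1 km.

Depot: #104=16, #102=21, #105=22, #103=33, #101=37 ⇒ #104
#104: #102=5, #105=6, #103=26, #101=29 ⇒ #102
#102: #105=8, #103=28, #101=31 ⇒ #105
#105: #103=20, #101=23 ⇒ #103
#103: #101=18 ⇒ #101
NN route Depot → #104 → #102 → #105 → #103 → #101 → Depot costs 104.
Optimal: Depot → #103 → #101 → #105 → #102 → #104 → Depot costs 103 (by enumerating all 60 distinct tours).
Excess = 104 − 103 = 1.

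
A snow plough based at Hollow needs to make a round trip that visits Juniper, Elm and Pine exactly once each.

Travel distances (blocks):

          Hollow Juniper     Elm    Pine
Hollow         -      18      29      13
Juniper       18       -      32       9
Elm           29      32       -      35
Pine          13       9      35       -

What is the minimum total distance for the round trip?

With 3 stops there are 3!/2 = 3 distinct round trips (a route and its reverse cost the same).
Hollow→Juniper→Elm→Pine→Hollow: 18+32+35+13 = 98
Hollow→Juniper→Pine→Elm→Hollow: 18+9+35+29 = 91
Hollow→Elm→Juniper→Pine→Hollow: 29+32+9+13 = 83
The minimum is 83.
One optimal route: Hollow → Elm → Juniper → Pine → Hollow (or its reverse).

Minimum total distance: 83 blocks.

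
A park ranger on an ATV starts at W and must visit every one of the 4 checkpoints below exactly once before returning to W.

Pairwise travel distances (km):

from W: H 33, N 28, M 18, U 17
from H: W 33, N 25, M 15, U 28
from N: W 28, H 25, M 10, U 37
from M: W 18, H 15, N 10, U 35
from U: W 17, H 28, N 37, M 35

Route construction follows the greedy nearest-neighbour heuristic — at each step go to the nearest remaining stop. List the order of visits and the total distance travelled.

From W: distances to unvisited — U=17, M=18, N=28, H=33. Nearest is U (17).
From U: distances to unvisited — H=28, M=35, N=37. Nearest is H (28).
From H: distances to unvisited — M=15, N=25. Nearest is M (15).
From M: distances to unvisited — N=10. Nearest is N (10).
Return N→W: 28.
Total = 17 + 28 + 15 + 10 + 28 = 98.

98 km along W → U → H → M → N → W.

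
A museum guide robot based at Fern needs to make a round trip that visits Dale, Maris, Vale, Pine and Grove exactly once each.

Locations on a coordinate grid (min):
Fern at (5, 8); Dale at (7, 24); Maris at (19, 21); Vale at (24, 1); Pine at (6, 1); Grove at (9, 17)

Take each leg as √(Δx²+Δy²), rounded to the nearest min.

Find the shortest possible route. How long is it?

75 min — the shortest possible round trip.

Fern→Dale→Maris→Vale→Pine→Grove→Fern: 16+12+21+18+16+10 = 93
Fern→Dale→Maris→Vale→Grove→Pine→Fern: 16+12+21+22+16+7 = 94
Fern→Dale→Maris→Pine→Vale→Grove→Fern: 16+12+24+18+22+10 = 102
Fern→Dale→Maris→Pine→Grove→Vale→Fern: 16+12+24+16+22+20 = 110
Fern→Dale→Maris→Grove→Vale→Pine→Fern: 16+12+11+22+18+7 = 86
Fern→Dale→Maris→Grove→Pine→Vale→Fern: 16+12+11+16+18+20 = 93
Fern→Dale→Vale→Maris→Pine→Grove→Fern: 16+29+21+24+16+10 = 116
Fern→Dale→Vale→Maris→Grove→Pine→Fern: 16+29+21+11+16+7 = 100
Fern→Dale→Vale→Pine→Maris→Grove→Fern: 16+29+18+24+11+10 = 108
Fern→Dale→Vale→Pine→Grove→Maris→Fern: 16+29+18+16+11+19 = 109
Fern→Dale→Vale→Grove→Maris→Pine→Fern: 16+29+22+11+24+7 = 109
Fern→Dale→Vale→Grove→Pine→Maris→Fern: 16+29+22+16+24+19 = 126
Fern→Dale→Pine→Maris→Vale→Grove→Fern: 16+23+24+21+22+10 = 116
Fern→Dale→Pine→Maris→Grove→Vale→Fern: 16+23+24+11+22+20 = 116
… (46 more)
Fern→Pine→Vale→Maris→Dale→Grove→Fern: 7+18+21+12+7+10 = 75  ← best
The minimum is 75.
One optimal route: Fern → Pine → Vale → Maris → Dale → Grove → Fern (or its reverse).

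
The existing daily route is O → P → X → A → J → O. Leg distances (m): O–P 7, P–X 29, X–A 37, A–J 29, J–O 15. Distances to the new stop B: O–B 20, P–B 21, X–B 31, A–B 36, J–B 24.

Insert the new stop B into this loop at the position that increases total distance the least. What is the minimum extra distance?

Insertion cost between consecutive stops i–j is d(i,B) + d(B,j) − d(i,j):
  between O and P: 20 + 21 − 7 = 34
  between P and X: 21 + 31 − 29 = 23
  between X and A: 31 + 36 − 37 = 30
  between A and J: 36 + 24 − 29 = 31
  between J and O: 24 + 20 − 15 = 29
Cheapest insertion is between P and X, adding 23.
New total = 117 + 23 = 140.

+23 m — insert B between P and X.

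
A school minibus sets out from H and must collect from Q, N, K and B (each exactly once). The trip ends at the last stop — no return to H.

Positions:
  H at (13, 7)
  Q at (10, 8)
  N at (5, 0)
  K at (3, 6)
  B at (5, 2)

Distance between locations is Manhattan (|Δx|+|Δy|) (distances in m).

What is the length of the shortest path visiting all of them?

21 m — the minimum one-way total.

There are 4! = 24 possible orderings.
H → Q → N → K → B: 4+13+8+6 = 31
H → Q → N → B → K: 4+13+2+6 = 25
H → Q → K → N → B: 4+9+8+2 = 23
H → Q → K → B → N: 4+9+6+2 = 21
H → Q → B → N → K: 4+11+2+8 = 25
H → Q → B → K → N: 4+11+6+8 = 29
H → N → Q → K → B: 15+13+9+6 = 43
H → N → Q → B → K: 15+13+11+6 = 45
H → N → K → Q → B: 15+8+9+11 = 43
H → N → K → B → Q: 15+8+6+11 = 40
H → N → B → Q → K: 15+2+11+9 = 37
H → N → B → K → Q: 15+2+6+9 = 32
H → K → Q → N → B: 11+9+13+2 = 35
H → K → Q → B → N: 11+9+11+2 = 33
… (10 more)
The minimum is 21.
One shortest path: H → Q → K → B → N.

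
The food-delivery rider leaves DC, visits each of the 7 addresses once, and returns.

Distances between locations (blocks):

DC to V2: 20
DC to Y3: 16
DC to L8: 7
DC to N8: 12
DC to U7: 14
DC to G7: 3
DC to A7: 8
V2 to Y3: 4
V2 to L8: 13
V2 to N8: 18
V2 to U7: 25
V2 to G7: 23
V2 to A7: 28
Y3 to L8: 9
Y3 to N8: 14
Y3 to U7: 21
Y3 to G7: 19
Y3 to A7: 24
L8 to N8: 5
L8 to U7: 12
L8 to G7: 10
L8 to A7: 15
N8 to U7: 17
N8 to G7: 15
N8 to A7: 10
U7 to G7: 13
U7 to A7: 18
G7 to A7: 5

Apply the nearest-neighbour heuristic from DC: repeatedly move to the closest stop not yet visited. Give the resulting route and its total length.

75 blocks along DC → G7 → A7 → N8 → L8 → Y3 → V2 → U7 → DC.

At DC the remaining stops are G7 3, L8 7, A7 8, N8 12, U7 14, Y3 16, V2 20; go to G7.
At G7 the remaining stops are A7 5, L8 10, U7 13, N8 15, Y3 19, V2 23; go to A7.
At A7 the remaining stops are N8 10, L8 15, U7 18, Y3 24, V2 28; go to N8.
At N8 the remaining stops are L8 5, Y3 14, U7 17, V2 18; go to L8.
At L8 the remaining stops are Y3 9, U7 12, V2 13; go to Y3.
At Y3 the remaining stops are V2 4, U7 21; go to V2.
At V2 the remaining stops are U7 25; go to U7.
Return U7→DC: 14.
Total = 3 + 5 + 10 + 5 + 9 + 4 + 25 + 14 = 75.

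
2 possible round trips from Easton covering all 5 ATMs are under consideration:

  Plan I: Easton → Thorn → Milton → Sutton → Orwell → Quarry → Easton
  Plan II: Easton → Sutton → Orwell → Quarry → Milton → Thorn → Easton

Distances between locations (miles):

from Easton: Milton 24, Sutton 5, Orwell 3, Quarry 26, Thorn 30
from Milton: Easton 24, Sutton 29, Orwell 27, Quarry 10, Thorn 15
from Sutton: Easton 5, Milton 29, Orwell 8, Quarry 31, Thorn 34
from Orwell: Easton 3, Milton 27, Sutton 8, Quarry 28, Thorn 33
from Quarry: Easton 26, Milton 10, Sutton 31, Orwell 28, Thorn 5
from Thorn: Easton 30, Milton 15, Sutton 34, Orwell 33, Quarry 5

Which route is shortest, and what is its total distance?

Shortest is Plan II, total 96 miles.

Plan I: 30 + 15 + 29 + 8 + 28 + 26 = 136
Plan II: 5 + 8 + 28 + 10 + 15 + 30 = 96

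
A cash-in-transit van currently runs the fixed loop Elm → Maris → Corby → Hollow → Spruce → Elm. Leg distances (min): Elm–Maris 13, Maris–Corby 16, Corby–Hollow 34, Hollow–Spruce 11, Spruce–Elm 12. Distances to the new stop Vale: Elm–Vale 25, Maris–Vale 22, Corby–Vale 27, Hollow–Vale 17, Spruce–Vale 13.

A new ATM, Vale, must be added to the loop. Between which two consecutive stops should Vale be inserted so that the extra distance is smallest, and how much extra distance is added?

Adding 10 min by placing Vale on the Corby–Hollow leg.

Insertion cost between consecutive stops i–j is d(i,Vale) + d(Vale,j) − d(i,j):
  between Elm and Maris: 25 + 22 − 13 = 34
  between Maris and Corby: 22 + 27 − 16 = 33
  between Corby and Hollow: 27 + 17 − 34 = 10
  between Hollow and Spruce: 17 + 13 − 11 = 19
  between Spruce and Elm: 13 + 25 − 12 = 26
Cheapest insertion is between Corby and Hollow, adding 10.
New total = 86 + 10 = 96.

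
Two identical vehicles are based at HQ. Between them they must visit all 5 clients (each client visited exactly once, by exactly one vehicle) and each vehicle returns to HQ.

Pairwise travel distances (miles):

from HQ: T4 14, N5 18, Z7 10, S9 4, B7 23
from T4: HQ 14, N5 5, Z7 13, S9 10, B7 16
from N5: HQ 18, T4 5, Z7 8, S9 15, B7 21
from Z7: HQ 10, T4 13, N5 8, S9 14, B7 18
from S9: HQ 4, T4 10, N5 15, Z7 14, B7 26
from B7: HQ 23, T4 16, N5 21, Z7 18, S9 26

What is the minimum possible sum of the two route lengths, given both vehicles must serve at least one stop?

Check every non-empty split of the stops between the two vehicles; for each half take its own optimal tour:
  {T4} + {N5, Z7, S9, B7}: 28 + 68 = 96
  {N5} + {T4, Z7, S9, B7}: 36 + 58 = 94
  {T4, N5} + {Z7, S9, B7}: 37 + 58 = 95
  {Z7} + {T4, N5, S9, B7}: 20 + 63 = 83
  {T4, Z7} + {N5, S9, B7}: 37 + 63 = 100
  {N5, Z7} + {T4, S9, B7}: 36 + 53 = 89
  … (15 splits in total)
  {S9} + {T4, N5, Z7, B7}: 8 + 62 = 70  ← best
Best: vehicle 1 HQ → S9 → HQ = 8; vehicle 2 HQ → Z7 → N5 → T4 → B7 → HQ = 62; combined 70.

Minimum combined distance: 70 miles.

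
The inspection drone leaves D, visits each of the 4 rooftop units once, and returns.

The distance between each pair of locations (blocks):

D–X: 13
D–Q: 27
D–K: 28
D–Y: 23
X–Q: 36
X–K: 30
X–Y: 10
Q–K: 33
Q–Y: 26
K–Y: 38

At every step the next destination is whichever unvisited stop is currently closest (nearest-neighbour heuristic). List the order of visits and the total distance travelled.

110 blocks along D → X → Y → Q → K → D.

From D: distances to unvisited — X=13, Y=23, Q=27, K=28. Nearest is X (13).
From X: distances to unvisited — Y=10, K=30, Q=36. Nearest is Y (10).
From Y: distances to unvisited — Q=26, K=38. Nearest is Q (26).
From Q: distances to unvisited — K=33. Nearest is K (33).
Return K→D: 28.
Total = 13 + 10 + 26 + 33 + 28 = 110.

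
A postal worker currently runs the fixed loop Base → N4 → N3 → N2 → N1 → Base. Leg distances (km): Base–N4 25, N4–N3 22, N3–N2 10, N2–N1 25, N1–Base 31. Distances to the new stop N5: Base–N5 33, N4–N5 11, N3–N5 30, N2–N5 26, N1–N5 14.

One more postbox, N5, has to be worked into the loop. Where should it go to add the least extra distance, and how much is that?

Insertion cost between consecutive stops i–j is d(i,N5) + d(N5,j) − d(i,j):
  between Base and N4: 33 + 11 − 25 = 19
  between N4 and N3: 11 + 30 − 22 = 19
  between N3 and N2: 30 + 26 − 10 = 46
  between N2 and N1: 26 + 14 − 25 = 15
  between N1 and Base: 14 + 33 − 31 = 16
Cheapest insertion is between N2 and N1, adding 15.
New total = 113 + 15 = 128.

Adding 15 km by placing N5 on the N2–N1 leg.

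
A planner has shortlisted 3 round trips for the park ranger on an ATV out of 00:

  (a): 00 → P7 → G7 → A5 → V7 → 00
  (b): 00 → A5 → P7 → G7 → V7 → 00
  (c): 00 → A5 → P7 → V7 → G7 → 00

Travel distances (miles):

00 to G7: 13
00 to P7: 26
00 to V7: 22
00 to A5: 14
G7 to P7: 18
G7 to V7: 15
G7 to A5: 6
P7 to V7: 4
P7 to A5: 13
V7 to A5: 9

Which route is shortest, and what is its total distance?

Shortest is (c), total 59 miles.

(a): 26 + 18 + 6 + 9 + 22 = 81
(b): 14 + 13 + 18 + 15 + 22 = 82
(c): 14 + 13 + 4 + 15 + 13 = 59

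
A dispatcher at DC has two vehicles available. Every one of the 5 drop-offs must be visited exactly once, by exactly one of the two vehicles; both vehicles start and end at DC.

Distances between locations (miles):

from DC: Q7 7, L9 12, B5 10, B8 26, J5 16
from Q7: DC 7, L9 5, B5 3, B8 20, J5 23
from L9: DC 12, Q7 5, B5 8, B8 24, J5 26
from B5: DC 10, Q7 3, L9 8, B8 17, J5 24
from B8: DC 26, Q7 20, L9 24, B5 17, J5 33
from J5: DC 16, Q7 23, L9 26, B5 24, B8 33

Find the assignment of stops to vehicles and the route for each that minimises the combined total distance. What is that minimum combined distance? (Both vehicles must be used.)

Check every non-empty split of the stops between the two vehicles; for each half take its own optimal tour:
  {Q7} + {L9, B5, B8, J5}: 14 + 86 = 100
  {L9} + {Q7, B5, B8, J5}: 24 + 76 = 100
  {Q7, L9} + {B5, B8, J5}: 24 + 76 = 100
  {B5} + {Q7, L9, B8, J5}: 20 + 85 = 105
  {Q7, B5} + {L9, B8, J5}: 20 + 85 = 105
  {L9, B5} + {Q7, B8, J5}: 30 + 76 = 106
  … (15 splits in total)
  {Q7, L9, B5, B8} + {J5}: 63 + 32 = 95  ← best
Best: vehicle 1 DC → Q7 → L9 → B5 → B8 → DC = 63; vehicle 2 DC → J5 → DC = 32; combined 95.

95 miles — the smallest possible combined total.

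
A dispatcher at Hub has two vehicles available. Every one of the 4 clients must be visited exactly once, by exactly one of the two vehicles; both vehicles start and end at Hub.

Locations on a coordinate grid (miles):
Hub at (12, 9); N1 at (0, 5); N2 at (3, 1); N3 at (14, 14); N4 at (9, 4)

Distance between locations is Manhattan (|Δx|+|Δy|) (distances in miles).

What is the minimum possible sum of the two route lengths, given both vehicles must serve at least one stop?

Try each way of splitting the stops between the two vehicles (each non-empty) and, for each split, find the best tour for each vehicle:
  {N1} + {N2, N3, N4}: 32 + 48 = 80
  {N2} + {N1, N3, N4}: 34 + 48 = 82
  {N1, N2} + {N3, N4}: 40 + 30 = 70
  {N3} + {N1, N2, N4}: 14 + 40 = 54
  {N1, N3} + {N2, N4}: 46 + 34 = 80
  {N2, N3} + {N1, N4}: 48 + 34 = 82
  … (7 splits in total)
Best: vehicle 1 Hub → N3 → Hub = 14; vehicle 2 Hub → N1 → N2 → N4 → Hub = 40; combined 54.

54 miles — the smallest possible combined total.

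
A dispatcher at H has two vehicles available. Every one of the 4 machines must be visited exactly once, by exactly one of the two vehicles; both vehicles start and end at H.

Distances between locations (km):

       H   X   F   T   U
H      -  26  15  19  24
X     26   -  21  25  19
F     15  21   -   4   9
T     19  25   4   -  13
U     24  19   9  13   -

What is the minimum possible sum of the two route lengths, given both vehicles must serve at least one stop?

Minimum combined distance: 107 km.

Try each way of splitting the stops between the two vehicles (each non-empty) and, for each split, find the best tour for each vehicle:
  {X} + {F, T, U}: 52 + 56 = 108
  {F} + {X, T, U}: 30 + 77 = 107
  {X, F} + {T, U}: 62 + 56 = 118
  {T} + {X, F, U}: 38 + 69 = 107
  {X, T} + {F, U}: 70 + 48 = 118
  {F, T} + {X, U}: 38 + 69 = 107
  … (7 splits in total)
Best: vehicle 1 H → F → H = 30; vehicle 2 H → X → U → T → H = 77; combined 107.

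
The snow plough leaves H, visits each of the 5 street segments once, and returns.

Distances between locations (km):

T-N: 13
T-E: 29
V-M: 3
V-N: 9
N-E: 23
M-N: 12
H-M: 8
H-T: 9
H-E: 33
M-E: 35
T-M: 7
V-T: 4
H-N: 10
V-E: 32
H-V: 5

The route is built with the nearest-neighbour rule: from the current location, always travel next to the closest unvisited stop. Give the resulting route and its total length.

Nearest-neighbour total = 84 km; route H → V → M → T → N → E → H.

At H the remaining stops are V 5, M 8, T 9, N 10, E 33; go to V.
At V the remaining stops are M 3, T 4, N 9, E 32; go to M.
At M the remaining stops are T 7, N 12, E 35; go to T.
At T the remaining stops are N 13, E 29; go to N.
At N the remaining stops are E 23; go to E.
Return E→H: 33.
Total = 5 + 3 + 7 + 13 + 23 + 33 = 84.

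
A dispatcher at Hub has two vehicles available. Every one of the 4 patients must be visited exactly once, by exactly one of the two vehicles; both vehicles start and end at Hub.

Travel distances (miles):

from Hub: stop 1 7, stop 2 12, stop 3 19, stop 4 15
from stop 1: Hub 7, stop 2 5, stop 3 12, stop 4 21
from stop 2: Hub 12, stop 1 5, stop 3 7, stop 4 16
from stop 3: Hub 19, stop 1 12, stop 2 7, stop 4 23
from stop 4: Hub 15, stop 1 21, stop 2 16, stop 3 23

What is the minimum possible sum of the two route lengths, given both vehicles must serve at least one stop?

Minimum combined distance: 68 miles.

Try each way of splitting the stops between the two vehicles (each non-empty) and, for each split, find the best tour for each vehicle:
  {stop 1} + {stop 2, stop 3, stop 4}: 14 + 57 = 71
  {stop 2} + {stop 1, stop 3, stop 4}: 24 + 57 = 81
  {stop 1, stop 2} + {stop 3, stop 4}: 24 + 57 = 81
  {stop 3} + {stop 1, stop 2, stop 4}: 38 + 43 = 81
  {stop 1, stop 3} + {stop 2, stop 4}: 38 + 43 = 81
  {stop 2, stop 3} + {stop 1, stop 4}: 38 + 43 = 81
  … (7 splits in total)
  {stop 1, stop 2, stop 3} + {stop 4}: 38 + 30 = 68  ← best
Best: vehicle 1 Hub → stop 1 → stop 2 → stop 3 → Hub = 38; vehicle 2 Hub → stop 4 → Hub = 30; combined 68.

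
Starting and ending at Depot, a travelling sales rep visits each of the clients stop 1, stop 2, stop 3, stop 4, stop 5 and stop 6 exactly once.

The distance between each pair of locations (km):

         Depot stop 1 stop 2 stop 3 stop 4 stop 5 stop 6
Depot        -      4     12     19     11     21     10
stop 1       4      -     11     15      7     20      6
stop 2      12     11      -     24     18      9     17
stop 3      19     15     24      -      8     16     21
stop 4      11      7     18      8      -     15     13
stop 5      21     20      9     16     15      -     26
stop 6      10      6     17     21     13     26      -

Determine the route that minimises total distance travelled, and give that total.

With 6 stops there are 6!/2 = 360 distinct round trips (a route and its reverse cost the same).
Depot → stop 1 → stop 2 → stop 3 → stop 4 → stop 5 → stop 6 → Depot: 4+11+24+8+15+26+10 = 98
Depot → stop 1 → stop 2 → stop 3 → stop 4 → stop 6 → stop 5 → Depot: 4+11+24+8+13+26+21 = 107
Depot → stop 1 → stop 2 → stop 3 → stop 5 → stop 4 → stop 6 → Depot: 4+11+24+16+15+13+10 = 93
Depot → stop 1 → stop 2 → stop 3 → stop 5 → stop 6 → stop 4 → Depot: 4+11+24+16+26+13+11 = 105
Depot → stop 1 → stop 2 → stop 3 → stop 6 → stop 4 → stop 5 → Depot: 4+11+24+21+13+15+21 = 109
Depot → stop 1 → stop 2 → stop 3 → stop 6 → stop 5 → stop 4 → Depot: 4+11+24+21+26+15+11 = 112
Depot → stop 1 → stop 2 → stop 4 → stop 3 → stop 5 → stop 6 → Depot: 4+11+18+8+16+26+10 = 93
Depot → stop 1 → stop 2 → stop 4 → stop 3 → stop 6 → stop 5 → Depot: 4+11+18+8+21+26+21 = 109
… (352 more)
Depot → stop 1 → stop 6 → stop 4 → stop 3 → stop 5 → stop 2 → Depot: 4+6+13+8+16+9+12 = 68  ← best
The minimum is 68.
One optimal route: Depot → stop 1 → stop 6 → stop 4 → stop 3 → stop 5 → stop 2 → Depot (or its reverse).

68 km — the shortest possible round trip.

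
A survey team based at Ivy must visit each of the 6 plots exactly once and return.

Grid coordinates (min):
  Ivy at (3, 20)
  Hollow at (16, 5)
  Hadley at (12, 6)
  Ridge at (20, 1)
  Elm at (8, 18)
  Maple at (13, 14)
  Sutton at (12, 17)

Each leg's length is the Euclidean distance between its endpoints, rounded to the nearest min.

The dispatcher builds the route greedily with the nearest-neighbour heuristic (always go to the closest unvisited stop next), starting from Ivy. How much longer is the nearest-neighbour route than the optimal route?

Excess over optimum: 2 min.

Ivy: Elm=5, Sutton=9, Maple=12, Hadley=17, Hollow=20, Ridge=25 ⇒ Elm
Elm: Sutton=4, Maple=6, Hadley=13, Hollow=15, Ridge=21 ⇒ Sutton
Sutton: Maple=3, Hadley=11, Hollow=13, Ridge=18 ⇒ Maple
Maple: Hadley=8, Hollow=9, Ridge=15 ⇒ Hadley
Hadley: Hollow=4, Ridge=9 ⇒ Hollow
Hollow: Ridge=6 ⇒ Ridge
NN route Ivy → Elm → Sutton → Maple → Hadley → Hollow → Ridge → Ivy costs 55.
Optimal: Ivy → Hadley → Ridge → Hollow → Maple → Sutton → Elm → Ivy costs 53 (by enumerating all 360 distinct tours).
Excess = 55 − 53 = 2.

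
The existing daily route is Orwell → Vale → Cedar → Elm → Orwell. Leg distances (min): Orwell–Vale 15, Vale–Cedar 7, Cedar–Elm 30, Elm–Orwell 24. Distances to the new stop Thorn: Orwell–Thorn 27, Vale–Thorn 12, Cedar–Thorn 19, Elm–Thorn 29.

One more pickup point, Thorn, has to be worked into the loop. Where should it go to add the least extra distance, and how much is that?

Insertion cost between consecutive stops i–j is d(i,Thorn) + d(Thorn,j) − d(i,j):
  between Orwell and Vale: 27 + 12 − 15 = 24
  between Vale and Cedar: 12 + 19 − 7 = 24
  between Cedar and Elm: 19 + 29 − 30 = 18
  between Elm and Orwell: 29 + 27 − 24 = 32
Cheapest insertion is between Cedar and Elm, adding 18.
New total = 76 + 18 = 94.

+18 min — insert Thorn between Cedar and Elm.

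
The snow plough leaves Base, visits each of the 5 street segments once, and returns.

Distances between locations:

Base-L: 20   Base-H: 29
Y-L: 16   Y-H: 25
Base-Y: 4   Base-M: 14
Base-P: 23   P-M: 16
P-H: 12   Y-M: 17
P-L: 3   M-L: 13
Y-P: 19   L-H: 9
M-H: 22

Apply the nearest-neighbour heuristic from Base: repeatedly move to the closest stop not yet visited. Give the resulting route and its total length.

Base → [Y:4 / M:14 / L:20 / P:23 / H:29] → Y (4)
Y → [L:16 / M:17 / P:19 / H:25] → L (16)
L → [P:3 / H:9 / M:13] → P (3)
P → [H:12 / M:16] → H (12)
H → [M:22] → M (22)
Return M→Base: 14.
Total = 4 + 16 + 3 + 12 + 22 + 14 = 71.

Nearest-neighbour total = 71; route Base → Y → L → P → H → M → Base.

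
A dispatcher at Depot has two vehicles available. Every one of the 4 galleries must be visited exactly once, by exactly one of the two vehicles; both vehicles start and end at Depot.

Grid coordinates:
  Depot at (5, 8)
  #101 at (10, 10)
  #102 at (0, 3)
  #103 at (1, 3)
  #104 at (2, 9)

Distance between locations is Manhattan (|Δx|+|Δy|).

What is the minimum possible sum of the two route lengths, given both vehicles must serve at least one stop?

Minimum combined distance: 36.

There are 2^3 − 1 = 7 ways to divide the 4 stops into two non-empty groups. For each, the best each vehicle can do is its own shortest tour through its group:
  {#101} + {#102, #103, #104}: 14 + 22 = 36
  {#102} + {#101, #103, #104}: 20 + 32 = 52
  {#101, #102} + {#103, #104}: 34 + 20 = 54
  {#103} + {#101, #102, #104}: 18 + 34 = 52
  {#101, #103} + {#102, #104}: 32 + 22 = 54
  {#102, #103} + {#101, #104}: 20 + 20 = 40
  … (7 splits in total)
Best: vehicle 1 Depot → #101 → Depot = 14; vehicle 2 Depot → #102 → #103 → #104 → Depot = 22; combined 36.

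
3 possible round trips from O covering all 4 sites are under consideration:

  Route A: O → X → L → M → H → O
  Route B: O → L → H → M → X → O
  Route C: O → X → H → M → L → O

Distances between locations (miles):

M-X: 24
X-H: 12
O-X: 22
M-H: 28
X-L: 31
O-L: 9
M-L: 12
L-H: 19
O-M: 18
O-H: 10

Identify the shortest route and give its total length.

Route A: 22 + 31 + 12 + 28 + 10 = 103
Route B: 9 + 19 + 28 + 24 + 22 = 102
Route C: 22 + 12 + 28 + 12 + 9 = 83

83 miles — Route C is the shortest.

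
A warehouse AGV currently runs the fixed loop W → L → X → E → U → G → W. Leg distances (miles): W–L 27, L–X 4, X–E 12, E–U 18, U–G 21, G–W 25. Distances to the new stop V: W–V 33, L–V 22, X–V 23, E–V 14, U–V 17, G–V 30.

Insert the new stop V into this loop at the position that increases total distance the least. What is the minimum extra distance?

Insertion cost between consecutive stops i–j is d(i,V) + d(V,j) − d(i,j):
  between W and L: 33 + 22 − 27 = 28
  between L and X: 22 + 23 − 4 = 41
  between X and E: 23 + 14 − 12 = 25
  between E and U: 14 + 17 − 18 = 13
  between U and G: 17 + 30 − 21 = 26
  between G and W: 30 + 33 − 25 = 38
Cheapest insertion is between E and U, adding 13.
New total = 107 + 13 = 120.

+13 miles — insert V between E and U.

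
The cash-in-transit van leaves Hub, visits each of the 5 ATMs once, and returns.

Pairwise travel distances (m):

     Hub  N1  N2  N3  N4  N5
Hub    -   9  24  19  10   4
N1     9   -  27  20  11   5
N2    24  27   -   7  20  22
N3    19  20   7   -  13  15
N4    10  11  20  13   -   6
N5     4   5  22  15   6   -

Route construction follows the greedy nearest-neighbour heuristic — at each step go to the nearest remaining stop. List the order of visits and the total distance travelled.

Total distance 64 m via the nearest-neighbour route Hub → N5 → N1 → N4 → N3 → N2 → Hub.

Hub → [N5:4 / N1:9 / N4:10 / N3:19 / N2:24] → N5 (4)
N5 → [N1:5 / N4:6 / N3:15 / N2:22] → N1 (5)
N1 → [N4:11 / N3:20 / N2:27] → N4 (11)
N4 → [N3:13 / N2:20] → N3 (13)
N3 → [N2:7] → N2 (7)
Return N2→Hub: 24.
Total = 4 + 5 + 11 + 13 + 7 + 24 = 64.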